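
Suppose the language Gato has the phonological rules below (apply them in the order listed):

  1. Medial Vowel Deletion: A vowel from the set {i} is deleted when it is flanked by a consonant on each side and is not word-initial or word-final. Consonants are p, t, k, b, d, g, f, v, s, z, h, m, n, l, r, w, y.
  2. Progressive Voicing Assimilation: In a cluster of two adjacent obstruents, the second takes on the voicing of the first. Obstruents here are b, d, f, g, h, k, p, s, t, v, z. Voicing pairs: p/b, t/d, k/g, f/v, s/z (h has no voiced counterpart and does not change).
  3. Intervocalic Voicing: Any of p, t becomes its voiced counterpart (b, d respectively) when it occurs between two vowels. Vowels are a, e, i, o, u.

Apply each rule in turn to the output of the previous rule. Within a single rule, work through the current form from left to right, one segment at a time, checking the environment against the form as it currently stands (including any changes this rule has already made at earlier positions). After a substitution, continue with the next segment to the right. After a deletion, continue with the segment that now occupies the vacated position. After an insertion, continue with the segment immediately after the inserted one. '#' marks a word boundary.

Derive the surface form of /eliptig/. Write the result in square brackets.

[elptk]

1 Medial Vowel Deletion: [eliptig] → [elptg]
2 Progressive Voicing Assimilation: [elptg] → [elptk]
3 Intervocalic Voicing: no change — [elptk]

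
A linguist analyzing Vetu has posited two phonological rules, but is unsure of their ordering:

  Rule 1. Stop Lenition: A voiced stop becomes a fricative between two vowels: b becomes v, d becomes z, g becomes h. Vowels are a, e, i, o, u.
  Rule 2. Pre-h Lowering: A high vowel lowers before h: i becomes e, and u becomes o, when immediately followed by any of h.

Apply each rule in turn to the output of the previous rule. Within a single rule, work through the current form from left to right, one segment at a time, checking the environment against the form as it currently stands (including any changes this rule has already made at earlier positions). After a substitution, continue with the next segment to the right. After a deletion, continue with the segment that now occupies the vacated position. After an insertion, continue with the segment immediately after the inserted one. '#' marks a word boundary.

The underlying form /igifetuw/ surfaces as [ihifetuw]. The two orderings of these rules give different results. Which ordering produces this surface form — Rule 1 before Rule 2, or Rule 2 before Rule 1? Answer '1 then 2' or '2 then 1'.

Order 1 then 2:
  1 Stop Lenition: [igifetuw] → [ihifetuw]
  2 Pre-h Lowering: [ihifetuw] → [ehifetuw]
  result: [ehifetuw]
Order 2 then 1:
  2 Pre-h Lowering: no change — [igifetuw]
  1 Stop Lenition: [igifetuw] → [ihifetuw]
  result: [ihifetuw]

2 then 1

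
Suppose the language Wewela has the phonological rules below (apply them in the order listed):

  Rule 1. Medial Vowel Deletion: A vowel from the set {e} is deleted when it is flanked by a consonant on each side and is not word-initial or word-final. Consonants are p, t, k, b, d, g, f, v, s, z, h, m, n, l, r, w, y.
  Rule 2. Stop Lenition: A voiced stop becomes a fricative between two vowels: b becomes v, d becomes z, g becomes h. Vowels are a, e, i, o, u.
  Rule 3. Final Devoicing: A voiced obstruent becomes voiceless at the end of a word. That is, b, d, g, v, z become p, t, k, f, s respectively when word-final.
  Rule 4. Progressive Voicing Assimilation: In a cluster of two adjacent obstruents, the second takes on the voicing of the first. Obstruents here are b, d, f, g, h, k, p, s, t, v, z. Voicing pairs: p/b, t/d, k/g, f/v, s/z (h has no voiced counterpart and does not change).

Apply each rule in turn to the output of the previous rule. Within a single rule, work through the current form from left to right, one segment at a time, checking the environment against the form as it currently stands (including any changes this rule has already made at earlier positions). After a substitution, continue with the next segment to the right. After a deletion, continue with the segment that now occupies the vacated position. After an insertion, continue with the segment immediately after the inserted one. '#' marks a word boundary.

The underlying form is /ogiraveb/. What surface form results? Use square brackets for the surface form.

Rule 1 Medial Vowel Deletion: [ogiraveb] → [ogiravb]
Rule 2 Stop Lenition: [ogiravb] → [ohiravb]
Rule 3 Final Devoicing: [ohiravb] → [ohiravp]
Rule 4 Progressive Voicing Assimilation: [ohiravp] → [ohiravb]

[ohiravb]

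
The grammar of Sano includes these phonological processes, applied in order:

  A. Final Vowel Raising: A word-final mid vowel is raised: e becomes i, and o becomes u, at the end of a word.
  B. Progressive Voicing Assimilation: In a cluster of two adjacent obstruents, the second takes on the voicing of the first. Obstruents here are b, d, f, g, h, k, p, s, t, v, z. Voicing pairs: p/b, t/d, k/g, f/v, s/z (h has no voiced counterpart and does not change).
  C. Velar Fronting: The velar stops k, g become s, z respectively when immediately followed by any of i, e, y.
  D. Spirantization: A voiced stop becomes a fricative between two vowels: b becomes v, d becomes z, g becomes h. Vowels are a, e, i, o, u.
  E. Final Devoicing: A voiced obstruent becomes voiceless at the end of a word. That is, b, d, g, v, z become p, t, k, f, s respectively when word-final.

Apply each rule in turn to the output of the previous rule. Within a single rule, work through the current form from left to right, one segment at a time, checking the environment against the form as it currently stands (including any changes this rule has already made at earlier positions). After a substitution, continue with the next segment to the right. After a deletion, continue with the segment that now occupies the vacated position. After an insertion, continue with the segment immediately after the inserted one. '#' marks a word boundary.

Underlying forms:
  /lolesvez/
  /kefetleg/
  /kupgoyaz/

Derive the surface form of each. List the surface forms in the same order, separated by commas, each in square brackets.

/lolesvez/:
  A Final Vowel Raising: no change — [lolesvez]
  B Progressive Voicing Assimilation: [lolesvez] → [lolesfez]
  C Velar Fronting: no change — [lolesfez]
  D Spirantization: no change — [lolesfez]
  E Final Devoicing: [lolesfez] → [lolesfes]
/kefetleg/:
  A Final Vowel Raising: no change — [kefetleg]
  B Progressive Voicing Assimilation: no change — [kefetleg]
  C Velar Fronting: [kefetleg] → [sefetleg]
  D Spirantization: no change — [sefetleg]
  E Final Devoicing: [sefetleg] → [sefetlek]
/kupgoyaz/:
  A Final Vowel Raising: no change — [kupgoyaz]
  B Progressive Voicing Assimilation: [kupgoyaz] → [kupkoyaz]
  C Velar Fronting: no change — [kupkoyaz]
  D Spirantization: no change — [kupkoyaz]
  E Final Devoicing: [kupkoyaz] → [kupkoyas]

[lolesfes], [sefetlek], [kupkoyas]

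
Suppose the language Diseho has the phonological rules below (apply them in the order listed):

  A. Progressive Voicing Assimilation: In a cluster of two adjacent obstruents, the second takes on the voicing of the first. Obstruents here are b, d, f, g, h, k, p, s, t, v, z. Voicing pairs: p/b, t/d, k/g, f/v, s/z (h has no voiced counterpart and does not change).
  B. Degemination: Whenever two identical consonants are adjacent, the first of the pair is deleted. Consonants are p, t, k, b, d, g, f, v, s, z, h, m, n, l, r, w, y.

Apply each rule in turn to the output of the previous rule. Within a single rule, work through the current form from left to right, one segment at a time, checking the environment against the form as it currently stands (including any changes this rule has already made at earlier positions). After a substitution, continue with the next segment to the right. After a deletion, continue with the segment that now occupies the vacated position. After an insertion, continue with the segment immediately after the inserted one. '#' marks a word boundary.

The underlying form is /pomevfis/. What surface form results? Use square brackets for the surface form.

A Progressive Voicing Assimilation: [pomevfis] → [pomevvis]
B Degemination: [pomevvis] → [pomevis]

[pomevis]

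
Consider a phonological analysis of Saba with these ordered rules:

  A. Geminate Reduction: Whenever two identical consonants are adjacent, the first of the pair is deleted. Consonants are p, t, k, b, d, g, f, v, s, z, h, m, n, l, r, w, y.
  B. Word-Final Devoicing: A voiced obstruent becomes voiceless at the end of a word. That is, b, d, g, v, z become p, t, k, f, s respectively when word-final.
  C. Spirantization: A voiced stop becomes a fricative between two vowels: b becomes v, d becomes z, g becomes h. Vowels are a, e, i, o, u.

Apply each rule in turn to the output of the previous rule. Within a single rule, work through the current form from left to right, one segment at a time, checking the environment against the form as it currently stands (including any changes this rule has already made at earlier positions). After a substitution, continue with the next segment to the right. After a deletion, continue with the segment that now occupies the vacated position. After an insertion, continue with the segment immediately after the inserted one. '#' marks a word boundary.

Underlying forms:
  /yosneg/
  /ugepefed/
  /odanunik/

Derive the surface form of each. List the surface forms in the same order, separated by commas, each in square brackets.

/yosneg/:
  A Geminate Reduction: no change — [yosneg]
  B Word-Final Devoicing: [yosneg] → [yosnek]
  C Spirantization: no change — [yosnek]
/ugepefed/:
  A Geminate Reduction: no change — [ugepefed]
  B Word-Final Devoicing: [ugepefed] → [ugepefet]
  C Spirantization: [ugepefet] → [uhepefet]
/odanunik/:
  A Geminate Reduction: no change — [odanunik]
  B Word-Final Devoicing: no change — [odanunik]
  C Spirantization: [odanunik] → [ozanunik]

[yosnek], [uhepefet], [ozanunik]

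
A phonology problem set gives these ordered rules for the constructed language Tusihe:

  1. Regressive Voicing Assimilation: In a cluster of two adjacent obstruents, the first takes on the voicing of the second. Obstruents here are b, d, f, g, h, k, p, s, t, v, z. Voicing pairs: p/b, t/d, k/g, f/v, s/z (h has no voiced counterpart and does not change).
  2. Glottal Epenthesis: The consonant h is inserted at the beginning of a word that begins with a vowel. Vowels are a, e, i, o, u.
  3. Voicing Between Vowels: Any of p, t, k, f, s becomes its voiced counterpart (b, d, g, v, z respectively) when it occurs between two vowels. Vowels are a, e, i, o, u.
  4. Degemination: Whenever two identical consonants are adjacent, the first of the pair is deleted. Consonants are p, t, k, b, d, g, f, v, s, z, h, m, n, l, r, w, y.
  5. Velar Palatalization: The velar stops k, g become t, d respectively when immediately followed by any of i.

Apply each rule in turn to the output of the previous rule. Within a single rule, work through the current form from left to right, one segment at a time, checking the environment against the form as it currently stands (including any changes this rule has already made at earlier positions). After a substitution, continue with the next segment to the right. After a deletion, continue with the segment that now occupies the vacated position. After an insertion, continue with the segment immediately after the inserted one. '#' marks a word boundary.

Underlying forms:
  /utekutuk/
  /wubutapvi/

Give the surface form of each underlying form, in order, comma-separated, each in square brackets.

/utekutuk/:
  1 Regressive Voicing Assimilation: no change — [utekutuk]
  2 Glottal Epenthesis: [utekutuk] → [hutekutuk]
  3 Voicing Between Vowels: [hutekutuk] → [hudeguduk]
  4 Degemination: no change — [hudeguduk]
  5 Velar Palatalization: no change — [hudeguduk]
/wubutapvi/:
  1 Regressive Voicing Assimilation: [wubutapvi] → [wubutabvi]
  2 Glottal Epenthesis: no change — [wubutabvi]
  3 Voicing Between Vowels: [wubutabvi] → [wubudabvi]
  4 Degemination: no change — [wubudabvi]
  5 Velar Palatalization: no change — [wubudabvi]

[hudeguduk], [wubudabvi]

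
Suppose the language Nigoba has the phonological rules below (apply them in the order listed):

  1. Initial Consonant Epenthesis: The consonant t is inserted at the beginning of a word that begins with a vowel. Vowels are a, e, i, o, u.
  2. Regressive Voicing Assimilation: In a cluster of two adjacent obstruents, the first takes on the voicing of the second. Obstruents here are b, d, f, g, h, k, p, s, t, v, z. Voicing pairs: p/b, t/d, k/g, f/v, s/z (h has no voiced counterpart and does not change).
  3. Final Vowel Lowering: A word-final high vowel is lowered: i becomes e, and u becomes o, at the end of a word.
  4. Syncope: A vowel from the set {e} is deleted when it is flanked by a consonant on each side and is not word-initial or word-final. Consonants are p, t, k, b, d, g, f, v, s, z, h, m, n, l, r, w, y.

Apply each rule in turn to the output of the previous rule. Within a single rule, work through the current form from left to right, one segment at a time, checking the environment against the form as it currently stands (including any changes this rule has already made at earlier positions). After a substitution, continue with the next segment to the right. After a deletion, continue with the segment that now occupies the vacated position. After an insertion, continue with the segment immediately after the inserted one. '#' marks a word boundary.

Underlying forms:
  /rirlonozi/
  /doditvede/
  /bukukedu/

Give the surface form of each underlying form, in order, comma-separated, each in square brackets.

[rirlonoze], [dodidvde], [bukukdo]

/rirlonozi/:
  1 Initial Consonant Epenthesis: no change — [rirlonozi]
  2 Regressive Voicing Assimilation: no change — [rirlonozi]
  3 Final Vowel Lowering: [rirlonozi] → [rirlonoze]
  4 Syncope: no change — [rirlonoze]
/doditvede/:
  1 Initial Consonant Epenthesis: no change — [doditvede]
  2 Regressive Voicing Assimilation: [doditvede] → [dodidvede]
  3 Final Vowel Lowering: no change — [dodidvede]
  4 Syncope: [dodidvede] → [dodidvde]
/bukukedu/:
  1 Initial Consonant Epenthesis: no change — [bukukedu]
  2 Regressive Voicing Assimilation: no change — [bukukedu]
  3 Final Vowel Lowering: [bukukedu] → [bukukedo]
  4 Syncope: [bukukedo] → [bukukdo]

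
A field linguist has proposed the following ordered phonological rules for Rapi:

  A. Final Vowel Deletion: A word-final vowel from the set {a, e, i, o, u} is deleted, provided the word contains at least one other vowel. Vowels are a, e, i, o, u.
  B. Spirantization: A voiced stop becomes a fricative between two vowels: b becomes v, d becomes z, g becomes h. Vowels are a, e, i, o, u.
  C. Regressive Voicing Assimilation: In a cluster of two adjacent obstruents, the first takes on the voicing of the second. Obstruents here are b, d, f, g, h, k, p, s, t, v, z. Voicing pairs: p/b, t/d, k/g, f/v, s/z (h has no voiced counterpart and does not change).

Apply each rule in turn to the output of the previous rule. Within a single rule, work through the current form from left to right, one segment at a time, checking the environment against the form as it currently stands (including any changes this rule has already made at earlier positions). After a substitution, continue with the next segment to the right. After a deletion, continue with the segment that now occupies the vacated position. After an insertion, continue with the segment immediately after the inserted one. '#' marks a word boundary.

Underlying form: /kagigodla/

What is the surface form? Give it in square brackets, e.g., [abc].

[kahihodl]

A Final Vowel Deletion: [kagigodla] → [kagigodl]
B Spirantization: [kagigodl] → [kahihodl]
C Regressive Voicing Assimilation: no change — [kahihodl]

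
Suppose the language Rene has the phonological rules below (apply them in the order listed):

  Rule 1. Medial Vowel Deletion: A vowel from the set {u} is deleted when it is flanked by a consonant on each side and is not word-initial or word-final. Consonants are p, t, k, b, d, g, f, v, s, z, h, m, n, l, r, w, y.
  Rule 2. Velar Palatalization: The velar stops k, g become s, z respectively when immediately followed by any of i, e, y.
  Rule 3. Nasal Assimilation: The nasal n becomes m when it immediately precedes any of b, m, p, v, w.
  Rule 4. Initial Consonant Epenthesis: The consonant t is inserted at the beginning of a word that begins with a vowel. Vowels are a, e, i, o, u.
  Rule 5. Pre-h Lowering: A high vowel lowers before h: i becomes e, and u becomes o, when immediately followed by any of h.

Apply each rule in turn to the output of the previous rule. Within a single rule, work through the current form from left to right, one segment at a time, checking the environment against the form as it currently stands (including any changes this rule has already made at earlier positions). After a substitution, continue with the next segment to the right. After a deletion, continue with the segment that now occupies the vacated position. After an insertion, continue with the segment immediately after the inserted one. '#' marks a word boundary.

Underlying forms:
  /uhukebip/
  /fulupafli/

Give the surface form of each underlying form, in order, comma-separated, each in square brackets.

/uhukebip/:
  Rule 1 Medial Vowel Deletion: [uhukebip] → [uhkebip]
  Rule 2 Velar Palatalization: [uhkebip] → [uhsebip]
  Rule 3 Nasal Assimilation: no change — [uhsebip]
  Rule 4 Initial Consonant Epenthesis: [uhsebip] → [tuhsebip]
  Rule 5 Pre-h Lowering: [tuhsebip] → [tohsebip]
/fulupafli/:
  Rule 1 Medial Vowel Deletion: [fulupafli] → [flpafli]
  Rule 2 Velar Palatalization: no change — [flpafli]
  Rule 3 Nasal Assimilation: no change — [flpafli]
  Rule 4 Initial Consonant Epenthesis: no change — [flpafli]
  Rule 5 Pre-h Lowering: no change — [flpafli]

[tohsebip], [flpafli]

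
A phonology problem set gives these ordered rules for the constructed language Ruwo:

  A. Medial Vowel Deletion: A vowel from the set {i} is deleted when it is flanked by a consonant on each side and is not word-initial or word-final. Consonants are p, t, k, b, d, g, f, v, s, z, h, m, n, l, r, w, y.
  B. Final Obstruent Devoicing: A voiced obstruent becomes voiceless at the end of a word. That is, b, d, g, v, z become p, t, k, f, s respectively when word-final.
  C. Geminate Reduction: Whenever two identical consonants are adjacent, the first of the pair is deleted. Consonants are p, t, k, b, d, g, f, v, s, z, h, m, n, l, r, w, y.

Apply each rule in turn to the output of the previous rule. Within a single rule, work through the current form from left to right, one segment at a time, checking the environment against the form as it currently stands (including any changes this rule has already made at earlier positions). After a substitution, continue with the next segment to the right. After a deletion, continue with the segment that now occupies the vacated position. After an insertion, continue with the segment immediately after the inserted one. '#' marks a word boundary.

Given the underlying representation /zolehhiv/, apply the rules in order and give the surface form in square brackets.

A Medial Vowel Deletion: [zolehhiv] → [zolehhv]
B Final Obstruent Devoicing: [zolehhv] → [zolehhf]
C Geminate Reduction: [zolehhf] → [zolehf]

[zolehf]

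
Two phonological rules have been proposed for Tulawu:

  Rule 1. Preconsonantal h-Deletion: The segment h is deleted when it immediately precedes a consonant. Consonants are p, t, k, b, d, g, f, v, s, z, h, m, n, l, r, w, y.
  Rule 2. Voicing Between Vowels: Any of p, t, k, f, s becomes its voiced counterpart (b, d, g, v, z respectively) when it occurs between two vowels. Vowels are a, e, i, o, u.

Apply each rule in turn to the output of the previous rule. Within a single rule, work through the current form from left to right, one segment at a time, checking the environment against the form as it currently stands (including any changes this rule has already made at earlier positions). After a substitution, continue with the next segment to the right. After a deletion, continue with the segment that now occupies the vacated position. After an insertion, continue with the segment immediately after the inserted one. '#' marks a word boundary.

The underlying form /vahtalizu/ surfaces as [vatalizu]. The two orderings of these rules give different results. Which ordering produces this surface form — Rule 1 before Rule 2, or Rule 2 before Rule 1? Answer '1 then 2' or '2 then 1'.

2 then 1

Order 1 then 2:
  1 Preconsonantal h-Deletion: [vahtalizu] → [vatalizu]
  2 Voicing Between Vowels: [vatalizu] → [vadalizu]
  result: [vadalizu]
Order 2 then 1:
  2 Voicing Between Vowels: no change — [vahtalizu]
  1 Preconsonantal h-Deletion: [vahtalizu] → [vatalizu]
  result: [vatalizu]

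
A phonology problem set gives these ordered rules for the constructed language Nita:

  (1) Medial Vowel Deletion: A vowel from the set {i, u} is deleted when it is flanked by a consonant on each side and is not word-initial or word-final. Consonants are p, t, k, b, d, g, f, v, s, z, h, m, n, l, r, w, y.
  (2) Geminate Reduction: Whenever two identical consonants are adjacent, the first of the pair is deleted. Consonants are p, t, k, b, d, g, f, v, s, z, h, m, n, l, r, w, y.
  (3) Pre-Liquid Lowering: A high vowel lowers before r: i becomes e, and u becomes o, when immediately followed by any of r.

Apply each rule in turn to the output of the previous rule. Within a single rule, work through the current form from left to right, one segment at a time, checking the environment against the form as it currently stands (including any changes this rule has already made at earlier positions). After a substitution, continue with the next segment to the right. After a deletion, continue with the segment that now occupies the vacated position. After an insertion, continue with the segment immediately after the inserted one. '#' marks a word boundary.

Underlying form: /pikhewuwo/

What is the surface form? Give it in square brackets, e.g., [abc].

[pkhewo]

(1) Medial Vowel Deletion: [pikhewuwo] → [pkhewwo]
(2) Geminate Reduction: [pkhewwo] → [pkhewo]
(3) Pre-Liquid Lowering: no change — [pkhewo]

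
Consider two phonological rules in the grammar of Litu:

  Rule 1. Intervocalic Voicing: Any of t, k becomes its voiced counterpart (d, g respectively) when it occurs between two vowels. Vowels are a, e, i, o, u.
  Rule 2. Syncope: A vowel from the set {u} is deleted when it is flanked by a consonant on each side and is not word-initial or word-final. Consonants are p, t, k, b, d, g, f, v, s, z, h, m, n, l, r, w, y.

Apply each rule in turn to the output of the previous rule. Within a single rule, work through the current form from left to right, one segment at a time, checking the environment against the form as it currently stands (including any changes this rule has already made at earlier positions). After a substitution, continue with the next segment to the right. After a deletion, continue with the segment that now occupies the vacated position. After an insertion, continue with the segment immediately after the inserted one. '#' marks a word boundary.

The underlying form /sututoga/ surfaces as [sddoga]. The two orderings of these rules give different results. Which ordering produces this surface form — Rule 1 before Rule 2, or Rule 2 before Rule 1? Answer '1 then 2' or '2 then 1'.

Order 1 then 2:
  1 Intervocalic Voicing: [sututoga] → [sududoga]
  2 Syncope: [sududoga] → [sddoga]
  result: [sddoga]
Order 2 then 1:
  2 Syncope: [sututoga] → [sttoga]
  1 Intervocalic Voicing: no change — [sttoga]
  result: [sttoga]

1 then 2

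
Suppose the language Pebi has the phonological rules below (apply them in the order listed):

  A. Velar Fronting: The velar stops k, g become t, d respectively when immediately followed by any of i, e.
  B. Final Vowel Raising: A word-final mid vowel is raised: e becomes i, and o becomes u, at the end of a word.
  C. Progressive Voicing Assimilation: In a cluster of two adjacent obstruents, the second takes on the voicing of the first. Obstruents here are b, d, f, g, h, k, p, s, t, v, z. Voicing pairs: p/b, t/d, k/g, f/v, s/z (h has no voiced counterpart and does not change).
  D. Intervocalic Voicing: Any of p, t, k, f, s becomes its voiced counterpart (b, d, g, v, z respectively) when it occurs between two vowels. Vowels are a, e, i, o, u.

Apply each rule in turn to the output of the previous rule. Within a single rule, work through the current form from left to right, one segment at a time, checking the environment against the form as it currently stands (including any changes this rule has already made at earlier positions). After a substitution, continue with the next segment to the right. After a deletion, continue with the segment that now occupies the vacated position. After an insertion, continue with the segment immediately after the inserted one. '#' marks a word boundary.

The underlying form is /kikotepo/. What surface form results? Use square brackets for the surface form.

[tigodebu]

A Velar Fronting: [kikotepo] → [tikotepo]
B Final Vowel Raising: [tikotepo] → [tikotepu]
C Progressive Voicing Assimilation: no change — [tikotepu]
D Intervocalic Voicing: [tikotepu] → [tigodebu]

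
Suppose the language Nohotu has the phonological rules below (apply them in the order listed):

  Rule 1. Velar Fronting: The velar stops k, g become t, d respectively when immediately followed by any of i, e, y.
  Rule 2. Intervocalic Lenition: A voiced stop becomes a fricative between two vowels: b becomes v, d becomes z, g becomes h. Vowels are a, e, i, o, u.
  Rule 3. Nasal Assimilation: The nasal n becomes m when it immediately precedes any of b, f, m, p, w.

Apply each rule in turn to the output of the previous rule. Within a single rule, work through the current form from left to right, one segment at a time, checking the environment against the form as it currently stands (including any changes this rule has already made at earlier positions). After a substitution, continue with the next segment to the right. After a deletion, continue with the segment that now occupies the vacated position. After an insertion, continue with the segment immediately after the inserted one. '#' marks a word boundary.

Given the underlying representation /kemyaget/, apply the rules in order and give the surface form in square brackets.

[temyazet]

Rule 1 Velar Fronting: [kemyaget] → [temyadet]
Rule 2 Intervocalic Lenition: [temyadet] → [temyazet]
Rule 3 Nasal Assimilation: no change — [temyazet]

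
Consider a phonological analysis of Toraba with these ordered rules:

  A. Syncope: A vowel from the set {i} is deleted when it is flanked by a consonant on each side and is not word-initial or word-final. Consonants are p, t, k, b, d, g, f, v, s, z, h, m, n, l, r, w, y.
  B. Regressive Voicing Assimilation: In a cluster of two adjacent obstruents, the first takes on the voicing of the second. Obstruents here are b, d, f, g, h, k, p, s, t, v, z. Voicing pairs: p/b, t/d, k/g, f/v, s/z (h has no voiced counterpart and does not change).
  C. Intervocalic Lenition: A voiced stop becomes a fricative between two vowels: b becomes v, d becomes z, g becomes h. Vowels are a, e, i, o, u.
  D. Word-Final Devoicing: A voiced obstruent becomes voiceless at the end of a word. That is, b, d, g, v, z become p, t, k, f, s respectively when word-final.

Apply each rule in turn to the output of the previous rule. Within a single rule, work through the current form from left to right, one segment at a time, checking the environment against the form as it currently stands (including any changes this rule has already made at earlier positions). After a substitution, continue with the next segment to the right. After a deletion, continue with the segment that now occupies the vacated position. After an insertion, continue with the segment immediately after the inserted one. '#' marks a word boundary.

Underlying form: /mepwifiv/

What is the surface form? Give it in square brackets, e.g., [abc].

A Syncope: [mepwifiv] → [mepwfv]
B Regressive Voicing Assimilation: [mepwfv] → [mepwvv]
C Intervocalic Lenition: no change — [mepwvv]
D Word-Final Devoicing: [mepwvv] → [mepwvf]

[mepwvf]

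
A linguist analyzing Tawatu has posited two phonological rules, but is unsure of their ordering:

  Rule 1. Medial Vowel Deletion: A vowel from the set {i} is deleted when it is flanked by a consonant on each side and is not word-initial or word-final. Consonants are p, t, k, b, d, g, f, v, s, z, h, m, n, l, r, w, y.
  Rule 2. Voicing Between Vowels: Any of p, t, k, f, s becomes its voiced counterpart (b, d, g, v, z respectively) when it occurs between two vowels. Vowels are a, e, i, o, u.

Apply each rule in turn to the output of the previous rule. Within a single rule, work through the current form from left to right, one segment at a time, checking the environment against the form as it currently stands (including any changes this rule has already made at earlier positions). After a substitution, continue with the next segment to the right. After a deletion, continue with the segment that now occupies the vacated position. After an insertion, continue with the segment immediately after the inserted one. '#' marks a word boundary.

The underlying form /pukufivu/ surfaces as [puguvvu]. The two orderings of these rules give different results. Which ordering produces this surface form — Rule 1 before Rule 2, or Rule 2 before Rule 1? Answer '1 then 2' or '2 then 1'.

Order 1 then 2:
  1 Medial Vowel Deletion: [pukufivu] → [pukufvu]
  2 Voicing Between Vowels: [pukufvu] → [pugufvu]
  result: [pugufvu]
Order 2 then 1:
  2 Voicing Between Vowels: [pukufivu] → [puguvivu]
  1 Medial Vowel Deletion: [puguvivu] → [puguvvu]
  result: [puguvvu]

2 then 1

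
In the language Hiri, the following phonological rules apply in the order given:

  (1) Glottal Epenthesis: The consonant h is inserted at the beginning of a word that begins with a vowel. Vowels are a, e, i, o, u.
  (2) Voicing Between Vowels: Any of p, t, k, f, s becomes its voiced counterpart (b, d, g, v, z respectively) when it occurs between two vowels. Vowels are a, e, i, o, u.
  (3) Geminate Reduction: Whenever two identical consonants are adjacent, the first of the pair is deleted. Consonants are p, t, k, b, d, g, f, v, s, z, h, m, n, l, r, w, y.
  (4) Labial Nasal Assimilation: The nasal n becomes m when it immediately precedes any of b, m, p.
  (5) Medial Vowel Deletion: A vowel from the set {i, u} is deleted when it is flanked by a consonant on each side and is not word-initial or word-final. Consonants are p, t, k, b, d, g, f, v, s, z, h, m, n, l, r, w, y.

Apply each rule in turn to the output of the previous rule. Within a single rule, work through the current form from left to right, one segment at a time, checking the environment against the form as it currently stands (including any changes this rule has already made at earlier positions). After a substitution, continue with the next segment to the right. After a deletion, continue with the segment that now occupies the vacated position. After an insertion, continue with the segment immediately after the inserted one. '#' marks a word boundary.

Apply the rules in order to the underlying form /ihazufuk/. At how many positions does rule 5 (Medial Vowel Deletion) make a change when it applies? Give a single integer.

(1) Glottal Epenthesis: [ihazufuk] → [hihazufuk]
(2) Voicing Between Vowels: [hihazufuk] → [hihazuvuk]
(3) Geminate Reduction: no change — [hihazuvuk]
(4) Labial Nasal Assimilation: no change — [hihazuvuk]
(5) Medial Vowel Deletion: [hihazuvuk] → [hhazvk]
Rule 5 changed 3 position(s).

3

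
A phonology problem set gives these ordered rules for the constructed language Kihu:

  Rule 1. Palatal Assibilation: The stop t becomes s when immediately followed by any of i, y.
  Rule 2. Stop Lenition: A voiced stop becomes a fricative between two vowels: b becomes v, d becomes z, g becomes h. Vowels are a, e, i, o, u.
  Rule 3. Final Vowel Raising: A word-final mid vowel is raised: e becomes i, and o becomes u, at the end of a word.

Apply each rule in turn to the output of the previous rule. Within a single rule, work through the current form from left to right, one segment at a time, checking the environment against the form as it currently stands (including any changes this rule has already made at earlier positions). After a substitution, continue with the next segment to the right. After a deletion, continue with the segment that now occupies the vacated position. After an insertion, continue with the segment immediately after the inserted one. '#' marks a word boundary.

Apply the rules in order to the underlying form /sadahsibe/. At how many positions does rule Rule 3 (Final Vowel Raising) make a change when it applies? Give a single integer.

1

Rule 1 Palatal Assibilation: no change — [sadahsibe]
Rule 2 Stop Lenition: [sadahsibe] → [sazahsive]
Rule 3 Final Vowel Raising: [sazahsive] → [sazahsivi]
Rule Rule 3 changed 1 position(s).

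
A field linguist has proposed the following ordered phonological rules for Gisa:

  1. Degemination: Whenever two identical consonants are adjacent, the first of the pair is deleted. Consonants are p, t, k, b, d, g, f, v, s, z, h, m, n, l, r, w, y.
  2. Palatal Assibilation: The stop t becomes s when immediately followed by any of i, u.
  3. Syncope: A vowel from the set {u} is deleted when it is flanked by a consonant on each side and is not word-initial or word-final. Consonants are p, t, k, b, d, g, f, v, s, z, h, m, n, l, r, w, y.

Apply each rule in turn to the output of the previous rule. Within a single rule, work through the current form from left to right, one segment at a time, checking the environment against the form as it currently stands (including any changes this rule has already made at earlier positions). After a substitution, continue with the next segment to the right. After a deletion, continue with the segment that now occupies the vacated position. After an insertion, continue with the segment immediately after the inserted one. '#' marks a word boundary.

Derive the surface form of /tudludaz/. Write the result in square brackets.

[sdldaz]

1 Degemination: no change — [tudludaz]
2 Palatal Assibilation: [tudludaz] → [sudludaz]
3 Syncope: [sudludaz] → [sdldaz]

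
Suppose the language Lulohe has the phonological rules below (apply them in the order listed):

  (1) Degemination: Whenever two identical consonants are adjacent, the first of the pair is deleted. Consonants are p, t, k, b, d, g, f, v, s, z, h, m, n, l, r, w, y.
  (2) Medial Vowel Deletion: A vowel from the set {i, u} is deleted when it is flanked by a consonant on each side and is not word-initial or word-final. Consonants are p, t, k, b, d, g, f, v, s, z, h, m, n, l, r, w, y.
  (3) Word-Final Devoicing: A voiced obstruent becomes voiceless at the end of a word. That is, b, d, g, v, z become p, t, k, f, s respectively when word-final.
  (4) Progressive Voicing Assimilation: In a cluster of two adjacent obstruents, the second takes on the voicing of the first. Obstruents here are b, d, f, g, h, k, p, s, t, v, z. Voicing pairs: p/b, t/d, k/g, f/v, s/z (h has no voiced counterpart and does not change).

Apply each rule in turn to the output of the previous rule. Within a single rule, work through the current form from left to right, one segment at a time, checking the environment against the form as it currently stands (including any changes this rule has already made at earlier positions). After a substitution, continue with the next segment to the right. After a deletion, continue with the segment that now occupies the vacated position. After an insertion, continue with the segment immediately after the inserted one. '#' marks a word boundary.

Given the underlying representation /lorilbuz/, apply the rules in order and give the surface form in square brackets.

[lorlbz]

(1) Degemination: no change — [lorilbuz]
(2) Medial Vowel Deletion: [lorilbuz] → [lorlbz]
(3) Word-Final Devoicing: [lorlbz] → [lorlbs]
(4) Progressive Voicing Assimilation: [lorlbs] → [lorlbz]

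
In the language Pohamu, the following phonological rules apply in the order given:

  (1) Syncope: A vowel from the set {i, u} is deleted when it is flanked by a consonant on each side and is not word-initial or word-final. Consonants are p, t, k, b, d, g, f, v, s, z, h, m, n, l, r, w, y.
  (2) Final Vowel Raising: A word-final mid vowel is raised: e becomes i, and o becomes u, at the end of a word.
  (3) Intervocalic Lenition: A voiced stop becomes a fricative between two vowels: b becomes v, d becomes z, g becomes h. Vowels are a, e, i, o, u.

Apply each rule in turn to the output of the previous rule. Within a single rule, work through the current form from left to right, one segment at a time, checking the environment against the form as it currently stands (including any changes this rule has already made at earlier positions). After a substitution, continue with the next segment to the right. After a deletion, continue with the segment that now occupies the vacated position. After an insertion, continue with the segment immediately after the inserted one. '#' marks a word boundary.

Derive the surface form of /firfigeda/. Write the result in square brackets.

(1) Syncope: [firfigeda] → [frfgeda]
(2) Final Vowel Raising: no change — [frfgeda]
(3) Intervocalic Lenition: [frfgeda] → [frfgeza]

[frfgeza]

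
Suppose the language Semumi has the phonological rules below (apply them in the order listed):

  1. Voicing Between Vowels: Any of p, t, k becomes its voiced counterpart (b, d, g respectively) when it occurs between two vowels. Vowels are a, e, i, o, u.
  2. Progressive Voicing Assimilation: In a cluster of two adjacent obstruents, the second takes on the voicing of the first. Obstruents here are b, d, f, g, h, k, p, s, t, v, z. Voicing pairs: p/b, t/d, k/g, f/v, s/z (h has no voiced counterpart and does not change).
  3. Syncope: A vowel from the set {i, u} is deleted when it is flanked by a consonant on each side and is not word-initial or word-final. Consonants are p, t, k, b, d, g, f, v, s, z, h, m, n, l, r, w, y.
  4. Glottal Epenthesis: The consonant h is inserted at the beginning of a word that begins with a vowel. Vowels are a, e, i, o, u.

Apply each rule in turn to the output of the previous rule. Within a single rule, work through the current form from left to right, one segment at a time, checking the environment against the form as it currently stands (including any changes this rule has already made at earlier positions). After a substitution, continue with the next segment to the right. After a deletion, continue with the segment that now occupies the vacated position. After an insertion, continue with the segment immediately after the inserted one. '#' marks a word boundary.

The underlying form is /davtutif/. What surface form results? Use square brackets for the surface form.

[davddf]

1 Voicing Between Vowels: [davtutif] → [davtudif]
2 Progressive Voicing Assimilation: [davtudif] → [davdudif]
3 Syncope: [davdudif] → [davddf]
4 Glottal Epenthesis: no change — [davddf]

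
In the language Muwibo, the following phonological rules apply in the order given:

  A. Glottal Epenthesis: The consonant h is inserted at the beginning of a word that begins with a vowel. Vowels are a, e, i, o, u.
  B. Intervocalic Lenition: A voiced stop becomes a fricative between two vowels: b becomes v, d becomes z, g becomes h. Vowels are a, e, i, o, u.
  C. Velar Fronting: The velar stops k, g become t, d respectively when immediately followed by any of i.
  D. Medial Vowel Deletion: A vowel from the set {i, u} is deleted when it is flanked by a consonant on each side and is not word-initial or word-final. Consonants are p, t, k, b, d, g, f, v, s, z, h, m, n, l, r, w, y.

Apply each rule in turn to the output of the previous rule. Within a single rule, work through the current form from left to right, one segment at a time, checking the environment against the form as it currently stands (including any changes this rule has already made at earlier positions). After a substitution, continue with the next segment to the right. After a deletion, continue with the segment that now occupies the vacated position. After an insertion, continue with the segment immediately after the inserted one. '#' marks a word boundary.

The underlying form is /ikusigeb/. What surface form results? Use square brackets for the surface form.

[hksheb]

A Glottal Epenthesis: [ikusigeb] → [hikusigeb]
B Intervocalic Lenition: [hikusigeb] → [hikusiheb]
C Velar Fronting: no change — [hikusiheb]
D Medial Vowel Deletion: [hikusiheb] → [hksheb]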